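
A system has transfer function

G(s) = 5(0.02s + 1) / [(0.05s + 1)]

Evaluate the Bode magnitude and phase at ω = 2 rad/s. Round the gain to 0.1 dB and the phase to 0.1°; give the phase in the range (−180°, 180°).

13.9 dB, -3.4°

At ω = 2 rad/s:
zero (1 + j2·0.02) = 1 + j0.04 → |·| ≈ 1.0008, ∠ ≈ 2.29°
pole (1 + j2·0.05) = 1 + j0.1 → |·| ≈ 1.005, ∠ ≈ 5.71°
|G| = 5 · 1.0008 / (1.005) ≈ 4.9791
Gain = 20 log₁₀(4.9791) ≈ 13.94 dB
∠G = (2.29°) − (5.71°) = -3.42°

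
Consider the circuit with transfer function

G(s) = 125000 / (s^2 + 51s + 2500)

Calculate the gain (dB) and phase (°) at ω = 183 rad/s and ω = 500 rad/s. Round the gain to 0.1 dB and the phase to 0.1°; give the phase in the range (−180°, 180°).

ω = 183: 11.7 dB, -163.2°; ω = 500: -6.0 dB, -174.1°

At s = jω = j183:
quadratic: (j183)² + 51·j183 + 2500 = -30989 + j9333 → |·| ≈ 32364, ∠ ≈ 163.24°
|G| = 125000 / 32364 ≈ 3.8623
Gain = 20 log₁₀(3.8623) ≈ 11.74 dB
∠G = 0.00° − 163.24° = -163.24°

At s = jω = j500:
quadratic: (j500)² + 51·j500 + 2500 = -247500 + j25500 → |·| ≈ 2.4881e+05, ∠ ≈ 174.12°
|G| = 125000 / 2.4881e+05 ≈ 0.50239
Gain = 20 log₁₀(0.50239) ≈ -5.98 dB
∠G = 0.00° − 174.12° = -174.12°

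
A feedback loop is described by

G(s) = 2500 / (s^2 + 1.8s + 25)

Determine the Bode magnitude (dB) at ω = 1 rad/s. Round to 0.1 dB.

40.3 dB

At s = jω = j1:
quadratic: (j1)² + 1.8·j1 + 25 = 24 + j1.8 → |·| ≈ 24.067, ∠ ≈ 4.29°
|G| = 2500 / 24.067 ≈ 103.88
Gain = 20 log₁₀(103.88) ≈ 40.33 dB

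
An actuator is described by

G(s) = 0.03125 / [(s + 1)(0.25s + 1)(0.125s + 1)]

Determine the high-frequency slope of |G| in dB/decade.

-60 dB/decade

Each pole contributes −20 dB/decade at high frequency; each zero contributes +20 dB/decade.
Net: 0 zero(s) − 3 pole(s) → -60 dB/decade.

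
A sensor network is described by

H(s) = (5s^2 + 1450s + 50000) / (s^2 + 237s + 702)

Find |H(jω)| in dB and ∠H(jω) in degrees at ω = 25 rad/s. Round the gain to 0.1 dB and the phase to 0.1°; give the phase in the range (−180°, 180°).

20.0 dB, -51.5°

Substitute s = j25:
Numerator: 5(j25)^2 + 1450(j25) + 50000 = 46875 + j36250
Denominator: (j25)^2 + 237(j25) + 702 = 77 + j5925
|N| = √(46875² + 36250²) ≈ 59256, ∠N ≈ 37.72°
|D| = √(77² + 5925²) ≈ 5925.5, ∠D ≈ 89.26°
|H| = 59256 / 5925.5 ≈ 10
Gain = 20 log₁₀(10) ≈ 20.00 dB
∠H = 37.72° − 89.26° = -51.54°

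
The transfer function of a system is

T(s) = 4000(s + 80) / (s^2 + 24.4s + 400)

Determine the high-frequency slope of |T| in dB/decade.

Each pole contributes −20 dB/decade at high frequency; each zero contributes +20 dB/decade.
Net: 1 zero(s) − 2 pole(s) → -20 dB/decade.

-20 dB/decade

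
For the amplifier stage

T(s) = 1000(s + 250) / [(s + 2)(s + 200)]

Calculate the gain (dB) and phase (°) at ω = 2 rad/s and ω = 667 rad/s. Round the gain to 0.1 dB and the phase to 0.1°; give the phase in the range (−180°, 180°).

At s = jω = j2:
zero (s+250): 250 + j2 → |·| = √(250²+2²) = √62504 ≈ 250.01, ∠ = arctan(2/250) ≈ 0.46°
pole (s+2): 2 + j2 → |·| = √(2²+2²) = √8 ≈ 2.8284, ∠ = arctan(2/2) ≈ 45.00°
pole (s+200): 200 + j2 → |·| = √(200²+2²) = √40004 ≈ 200.01, ∠ = arctan(2/200) ≈ 0.57°
|T| = 1000 · 250.01 / 565.71 ≈ 441.94
Gain = 20 log₁₀(441.94) ≈ 52.91 dB
∠T = 0.46° − 45.57° = -45.11°

At s = jω = j667:
zero (s+250): 250 + j667 → |·| = √(250²+667²) = √507389 ≈ 712.31, ∠ = arctan(667/250) ≈ 69.45°
pole (s+2): 2 + j667 → |·| = √(2²+667²) = √444893 ≈ 667, ∠ = arctan(667/2) ≈ 89.83°
pole (s+200): 200 + j667 → |·| = √(200²+667²) = √484889 ≈ 696.34, ∠ = arctan(667/200) ≈ 73.31°
|T| = 1000 · 712.31 / 4.6446e+05 ≈ 1.5336
Gain = 20 log₁₀(1.5336) ≈ 3.71 dB
∠T = 69.45° − 163.14° = -93.69°

ω = 2: 52.9 dB, -45.1°; ω = 667: 3.7 dB, -93.7°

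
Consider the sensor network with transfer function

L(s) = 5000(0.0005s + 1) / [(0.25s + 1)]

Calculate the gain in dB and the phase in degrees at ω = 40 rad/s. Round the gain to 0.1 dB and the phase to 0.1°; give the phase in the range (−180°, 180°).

At ω = 40 rad/s:
zero (1 + j40·0.0005) = 1 + j0.02 → |·| ≈ 1.0002, ∠ ≈ 1.15°
pole (1 + j40·0.25) = 1 + j10 → |·| ≈ 10.05, ∠ ≈ 84.29°
|L| = 5000 · 1.0002 / (10.05) ≈ 497.61
Gain = 20 log₁₀(497.61) ≈ 53.94 dB
∠L = (1.15°) − (84.29°) = -83.14°

53.9 dB, -83.1°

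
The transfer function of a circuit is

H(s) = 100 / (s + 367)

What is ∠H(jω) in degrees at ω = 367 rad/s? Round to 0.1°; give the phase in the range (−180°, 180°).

-45.0°

Substitute s = j367:
Numerator: 100 = 100 + j0
Denominator: (j367) + 367 = 367 + j367
|N| = √(100² + 0²) ≈ 100, ∠N ≈ 0.00°
|D| = √(367² + 367²) ≈ 519.02, ∠D ≈ 45.00°
∠H = 0.00° − 45.00° = -45.00°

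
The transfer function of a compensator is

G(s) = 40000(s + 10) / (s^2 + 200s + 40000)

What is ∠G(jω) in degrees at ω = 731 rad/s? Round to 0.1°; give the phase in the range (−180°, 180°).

-74.3°

At s = jω = j731:
zero (s+10): 10 + j731 → |·| = √(10²+731²) = √534461 ≈ 731.07, ∠ = arctan(731/10) ≈ 89.22°
quadratic: (j731)² + 200·j731 + 40000 = -494361 + j146200 → |·| ≈ 5.1553e+05, ∠ ≈ 163.53°
∠G = 89.22° − 163.53° = -74.31°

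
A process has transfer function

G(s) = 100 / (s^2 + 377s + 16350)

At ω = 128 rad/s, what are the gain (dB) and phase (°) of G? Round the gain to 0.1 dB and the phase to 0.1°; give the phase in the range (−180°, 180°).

-53.7 dB, -90.0°

Substitute s = j128:
Numerator: 100 = 100 + j0
Denominator: (j128)^2 + 377(j128) + 16350 = -34 + j48256
|N| = √(100² + 0²) ≈ 100, ∠N ≈ 0.00°
|D| = √(34² + 48256²) ≈ 48256, ∠D ≈ 90.04°
|G| = 100 / 48256 ≈ 0.0020723
Gain = 20 log₁₀(0.0020723) ≈ -53.67 dB
∠G = 0.00° − 90.04° = -90.04°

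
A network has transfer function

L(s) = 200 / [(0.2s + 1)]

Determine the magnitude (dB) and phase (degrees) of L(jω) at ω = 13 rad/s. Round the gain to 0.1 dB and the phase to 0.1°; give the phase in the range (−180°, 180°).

At ω = 13 rad/s:
pole (1 + j13·0.2) = 1 + j2.6 → |·| ≈ 2.7857, ∠ ≈ 68.96°
|L| = 200 · 1 / (2.7857) ≈ 71.795
Gain = 20 log₁₀(71.795) ≈ 37.12 dB
∠L = (0°) − (68.96°) = -68.96°

37.1 dB, -69.0°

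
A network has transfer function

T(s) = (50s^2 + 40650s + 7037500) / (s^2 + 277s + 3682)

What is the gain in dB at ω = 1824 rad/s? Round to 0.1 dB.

Substitute s = j1824:
Numerator: 50(j1824)^2 + 40650(j1824) + 7037500 = -159311300 + j74145600
Denominator: (j1824)^2 + 277(j1824) + 3682 = -3323294 + j505248
|N| = √(159311300² + 74145600²) ≈ 1.7572e+08, ∠N ≈ 155.04°
|D| = √(3323294² + 505248²) ≈ 3.3615e+06, ∠D ≈ 171.36°
|T| = 1.7572e+08 / 3.3615e+06 ≈ 52.274
Gain = 20 log₁₀(52.274) ≈ 34.37 dB

34.4 dB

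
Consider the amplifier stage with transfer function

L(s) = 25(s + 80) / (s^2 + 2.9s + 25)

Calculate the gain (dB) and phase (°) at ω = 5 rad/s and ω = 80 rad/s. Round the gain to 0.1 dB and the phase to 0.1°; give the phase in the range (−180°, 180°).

ω = 5: 42.8 dB, -86.4°; ω = 80: -7.1 dB, -132.9°

At s = jω = j5:
zero (s+80): 80 + j5 → |·| = √(80²+5²) = √6425 ≈ 80.156, ∠ = arctan(5/80) ≈ 3.58°
quadratic: (j5)² + 2.9·j5 + 25 = 0 + j14.5 → |·| ≈ 14.5, ∠ ≈ 90.00°
|L| = 25 · 80.156 / 14.5 ≈ 138.2
Gain = 20 log₁₀(138.2) ≈ 42.81 dB
∠L = 3.58° − 90.00° = -86.42°

At s = jω = j80:
zero (s+80): 80 + j80 → |·| = √(80²+80²) = √12800 ≈ 113.14, ∠ = arctan(80/80) ≈ 45.00°
quadratic: (j80)² + 2.9·j80 + 25 = -6375 + j232 → |·| ≈ 6379.2, ∠ ≈ 177.92°
|L| = 25 · 113.14 / 6379.2 ≈ 0.44339
Gain = 20 log₁₀(0.44339) ≈ -7.06 dB
∠L = 45.00° − 177.92° = -132.92°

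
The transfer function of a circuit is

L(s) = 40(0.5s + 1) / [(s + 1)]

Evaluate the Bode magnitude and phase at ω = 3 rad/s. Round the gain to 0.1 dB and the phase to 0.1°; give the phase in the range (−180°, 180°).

27.2 dB, -15.3°

At ω = 3 rad/s:
zero (1 + j3·0.5) = 1 + j1.5 → |·| ≈ 1.8028, ∠ ≈ 56.31°
pole (1 + j3·1) = 1 + j3 → |·| ≈ 3.1623, ∠ ≈ 71.57°
|L| = 40 · 1.8028 / (3.1623) ≈ 22.804
Gain = 20 log₁₀(22.804) ≈ 27.16 dB
∠L = (56.31°) − (71.57°) = -15.26°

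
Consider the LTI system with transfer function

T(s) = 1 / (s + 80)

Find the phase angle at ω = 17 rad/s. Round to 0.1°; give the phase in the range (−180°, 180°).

-12.0°

Substitute s = j17:
Numerator: 1 = 1 + j0
Denominator: (j17) + 80 = 80 + j17
|N| = √(1² + 0²) ≈ 1, ∠N ≈ 0.00°
|D| = √(80² + 17²) ≈ 81.786, ∠D ≈ 12.00°
∠T = 0.00° − 12.00° = -12.00°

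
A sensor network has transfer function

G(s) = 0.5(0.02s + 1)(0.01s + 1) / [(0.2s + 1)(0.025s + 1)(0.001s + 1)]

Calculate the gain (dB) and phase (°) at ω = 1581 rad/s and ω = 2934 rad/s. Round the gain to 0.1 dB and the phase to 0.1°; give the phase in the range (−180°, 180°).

ω = 1581: -39.4 dB, -61.5°; ω = 2934: -43.8 dB, -73.2°

At ω = 1581 rad/s:
zero (1 + j1581·0.02) = 1 + j31.62 → |·| ≈ 31.636, ∠ ≈ 88.19°
zero (1 + j1581·0.01) = 1 + j15.81 → |·| ≈ 15.842, ∠ ≈ 86.38°
pole (1 + j1581·0.2) = 1 + j316.2 → |·| ≈ 316.2, ∠ ≈ 89.82°
pole (1 + j1581·0.025) = 1 + j39.525 → |·| ≈ 39.538, ∠ ≈ 88.55°
pole (1 + j1581·0.001) = 1 + j1.581 → |·| ≈ 1.8707, ∠ ≈ 57.69°
|G| = 0.5 · 31.636 · 15.842 / (316.2 · 39.538 · 1.8707) ≈ 0.010715
Gain = 20 log₁₀(0.010715) ≈ -39.40 dB
∠G = (88.19° + 86.38°) − (89.82° + 88.55° + 57.69°) = -61.49°

At ω = 2934 rad/s:
zero (1 + j2934·0.02) = 1 + j58.68 → |·| ≈ 58.689, ∠ ≈ 89.02°
zero (1 + j2934·0.01) = 1 + j29.34 → |·| ≈ 29.357, ∠ ≈ 88.05°
pole (1 + j2934·0.2) = 1 + j586.8 → |·| ≈ 586.8, ∠ ≈ 89.90°
pole (1 + j2934·0.025) = 1 + j73.35 → |·| ≈ 73.357, ∠ ≈ 89.22°
pole (1 + j2934·0.001) = 1 + j2.934 → |·| ≈ 3.0997, ∠ ≈ 71.18°
|G| = 0.5 · 58.689 · 29.357 / (586.8 · 73.357 · 3.0997) ≈ 0.0064563
Gain = 20 log₁₀(0.0064563) ≈ -43.80 dB
∠G = (89.02° + 88.05°) − (89.90° + 89.22° + 71.18°) = -73.23°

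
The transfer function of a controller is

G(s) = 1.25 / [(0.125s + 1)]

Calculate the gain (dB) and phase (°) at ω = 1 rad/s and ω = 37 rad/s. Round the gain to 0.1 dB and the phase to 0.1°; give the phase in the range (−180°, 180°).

ω = 1: 1.9 dB, -7.1°; ω = 37: -11.6 dB, -77.8°

At ω = 1 rad/s:
pole (1 + j1·0.125) = 1 + j0.125 → |·| ≈ 1.0078, ∠ ≈ 7.13°
|G| = 1.25 · 1 / (1.0078) ≈ 1.2403
Gain = 20 log₁₀(1.2403) ≈ 1.87 dB
∠G = (0°) − (7.13°) = -7.13°

At ω = 37 rad/s:
pole (1 + j37·0.125) = 1 + j4.625 → |·| ≈ 4.7319, ∠ ≈ 77.80°
|G| = 1.25 · 1 / (4.7319) ≈ 0.26416
Gain = 20 log₁₀(0.26416) ≈ -11.56 dB
∠G = (0°) − (77.80°) = -77.80°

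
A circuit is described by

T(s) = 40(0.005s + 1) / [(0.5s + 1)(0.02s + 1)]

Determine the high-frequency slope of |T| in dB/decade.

-20 dB/decade

Each pole contributes −20 dB/decade at high frequency; each zero contributes +20 dB/decade.
Net: 1 zero(s) − 2 pole(s) → -20 dB/decade.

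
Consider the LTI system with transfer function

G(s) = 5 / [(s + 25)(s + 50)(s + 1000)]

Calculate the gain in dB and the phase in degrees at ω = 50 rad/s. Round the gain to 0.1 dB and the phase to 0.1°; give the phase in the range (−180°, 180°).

-118.0 dB, -111.3°

At s = jω = j50:
pole (s+25): 25 + j50 → |·| = √(25²+50²) = √3125 ≈ 55.902, ∠ = arctan(50/25) ≈ 63.43°
pole (s+50): 50 + j50 → |·| = √(50²+50²) = √5000 ≈ 70.711, ∠ = arctan(50/50) ≈ 45.00°
pole (s+1000): 1000 + j50 → |·| = √(1000²+50²) = √1002500 ≈ 1001.2, ∠ = arctan(50/1000) ≈ 2.86°
|G| = 5 / 3.9576e+06 ≈ 1.2634e-06
Gain = 20 log₁₀(1.2634e-06) ≈ -117.97 dB
∠G = 0.00° − 111.29° = -111.29°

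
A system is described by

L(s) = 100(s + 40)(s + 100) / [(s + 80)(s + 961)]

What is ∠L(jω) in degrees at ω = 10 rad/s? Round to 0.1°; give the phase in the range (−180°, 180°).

12.0°

At s = jω = j10:
zero (s+40): 40 + j10 → |·| = √(40²+10²) = √1700 ≈ 41.231, ∠ = arctan(10/40) ≈ 14.04°
zero (s+100): 100 + j10 → |·| = √(100²+10²) = √10100 ≈ 100.5, ∠ = arctan(10/100) ≈ 5.71°
pole (s+80): 80 + j10 → |·| = √(80²+10²) = √6500 ≈ 80.623, ∠ = arctan(10/80) ≈ 7.13°
pole (s+961): 961 + j10 → |·| = √(961²+10²) = √923621 ≈ 961.05, ∠ = arctan(10/961) ≈ 0.60°
∠L = 19.75° − 7.73° = 12.02°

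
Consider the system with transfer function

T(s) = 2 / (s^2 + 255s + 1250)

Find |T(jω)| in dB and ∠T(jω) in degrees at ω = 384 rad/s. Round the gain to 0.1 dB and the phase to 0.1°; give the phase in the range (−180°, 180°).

-98.9 dB, -146.2°

Substitute s = j384:
Numerator: 2 = 2 + j0
Denominator: (j384)^2 + 255(j384) + 1250 = -146206 + j97920
|N| = √(2² + 0²) ≈ 2, ∠N ≈ 0.00°
|D| = √(146206² + 97920²) ≈ 1.7597e+05, ∠D ≈ 146.19°
|T| = 2 / 1.7597e+05 ≈ 1.1366e-05
Gain = 20 log₁₀(1.1366e-05) ≈ -98.89 dB
∠T = 0.00° − 146.19° = -146.19°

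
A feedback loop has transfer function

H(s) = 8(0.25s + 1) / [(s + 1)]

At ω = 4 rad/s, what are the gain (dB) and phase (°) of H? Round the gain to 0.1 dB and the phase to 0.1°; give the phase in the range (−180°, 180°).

8.8 dB, -31.0°

At ω = 4 rad/s:
zero (1 + j4·0.25) = 1 + j1 → |·| ≈ 1.4142, ∠ ≈ 45.00°
pole (1 + j4·1) = 1 + j4 → |·| ≈ 4.1231, ∠ ≈ 75.96°
|H| = 8 · 1.4142 / (4.1231) ≈ 2.744
Gain = 20 log₁₀(2.744) ≈ 8.77 dB
∠H = (45.00°) − (75.96°) = -30.96°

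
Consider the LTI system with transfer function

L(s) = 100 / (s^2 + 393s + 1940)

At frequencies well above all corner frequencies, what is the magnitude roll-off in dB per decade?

-40 dB/decade

Each pole contributes −20 dB/decade at high frequency; each zero contributes +20 dB/decade.
Net: 0 zero(s) − 2 pole(s) → -40 dB/decade.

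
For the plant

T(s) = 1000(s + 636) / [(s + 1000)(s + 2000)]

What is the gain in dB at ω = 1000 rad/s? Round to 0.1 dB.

-8.5 dB

At s = jω = j1000:
zero (s+636): 636 + j1000 → |·| = √(636²+1000²) = √1404496 ≈ 1185.1, ∠ = arctan(1000/636) ≈ 57.54°
pole (s+1000): 1000 + j1000 → |·| = √(1000²+1000²) = √2000000 ≈ 1414.2, ∠ = arctan(1000/1000) ≈ 45.00°
pole (s+2000): 2000 + j1000 → |·| = √(2000²+1000²) = √5000000 ≈ 2236.1, ∠ = arctan(1000/2000) ≈ 26.57°
|T| = 1000 · 1185.1 / 3.1623e+06 ≈ 0.37476
Gain = 20 log₁₀(0.37476) ≈ -8.52 dB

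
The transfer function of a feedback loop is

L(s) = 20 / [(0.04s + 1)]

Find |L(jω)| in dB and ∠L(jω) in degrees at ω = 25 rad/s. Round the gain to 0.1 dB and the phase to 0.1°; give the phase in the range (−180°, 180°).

At ω = 25 rad/s:
pole (1 + j25·0.04) = 1 + j1 → |·| ≈ 1.4142, ∠ ≈ 45.00°
|L| = 20 · 1 / (1.4142) ≈ 14.142
Gain = 20 log₁₀(14.142) ≈ 23.01 dB
∠L = (0°) − (45.00°) = -45.00°

23.0 dB, -45.0°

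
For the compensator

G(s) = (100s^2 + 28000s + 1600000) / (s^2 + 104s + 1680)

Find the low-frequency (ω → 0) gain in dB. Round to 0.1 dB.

G(0) = 1600000 / 1680 ≈ 952.38
20 log₁₀(952.38) ≈ 59.58 dB

59.6 dB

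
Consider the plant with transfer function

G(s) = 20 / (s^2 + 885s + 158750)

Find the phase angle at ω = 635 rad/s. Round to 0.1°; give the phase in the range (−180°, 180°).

-113.5°

Substitute s = j635:
Numerator: 20 = 20 + j0
Denominator: (j635)^2 + 885(j635) + 158750 = -244475 + j561975
|N| = √(20² + 0²) ≈ 20, ∠N ≈ 0.00°
|D| = √(244475² + 561975²) ≈ 6.1285e+05, ∠D ≈ 113.51°
∠G = 0.00° − 113.51° = -113.51°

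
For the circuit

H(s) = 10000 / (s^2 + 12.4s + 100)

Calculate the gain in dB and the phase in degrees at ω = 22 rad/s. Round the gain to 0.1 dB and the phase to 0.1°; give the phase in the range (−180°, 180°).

26.5 dB, -144.6°

At s = jω = j22:
quadratic: (j22)² + 12.4·j22 + 100 = -384 + j272.8 → |·| ≈ 471.04, ∠ ≈ 144.61°
|H| = 10000 / 471.04 ≈ 21.23
Gain = 20 log₁₀(21.23) ≈ 26.54 dB
∠H = 0.00° − 144.61° = -144.61°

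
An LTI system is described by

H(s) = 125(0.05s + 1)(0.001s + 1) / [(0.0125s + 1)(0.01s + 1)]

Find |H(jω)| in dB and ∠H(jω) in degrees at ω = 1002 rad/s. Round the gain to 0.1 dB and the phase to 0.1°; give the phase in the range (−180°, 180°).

At ω = 1002 rad/s:
zero (1 + j1002·0.05) = 1 + j50.1 → |·| ≈ 50.11, ∠ ≈ 88.86°
zero (1 + j1002·0.001) = 1 + j1.002 → |·| ≈ 1.4156, ∠ ≈ 45.06°
pole (1 + j1002·0.0125) = 1 + j12.525 → |·| ≈ 12.565, ∠ ≈ 85.44°
pole (1 + j1002·0.01) = 1 + j10.02 → |·| ≈ 10.07, ∠ ≈ 84.30°
|H| = 125 · 50.11 · 1.4156 / (12.565 · 10.07) ≈ 70.078
Gain = 20 log₁₀(70.078) ≈ 36.91 dB
∠H = (88.86° + 45.06°) − (85.44° + 84.30°) = -35.82°

36.9 dB, -35.8°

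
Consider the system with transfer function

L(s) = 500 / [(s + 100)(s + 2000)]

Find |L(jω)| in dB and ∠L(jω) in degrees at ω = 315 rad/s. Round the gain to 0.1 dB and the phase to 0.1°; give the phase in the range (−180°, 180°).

At s = jω = j315:
pole (s+100): 100 + j315 → |·| = √(100²+315²) = √109225 ≈ 330.49, ∠ = arctan(315/100) ≈ 72.39°
pole (s+2000): 2000 + j315 → |·| = √(2000²+315²) = √4099225 ≈ 2024.7, ∠ = arctan(315/2000) ≈ 8.95°
|L| = 500 / 6.6914e+05 ≈ 0.00074723
Gain = 20 log₁₀(0.00074723) ≈ -62.53 dB
∠L = 0.00° − 81.34° = -81.34°

-62.5 dB, -81.3°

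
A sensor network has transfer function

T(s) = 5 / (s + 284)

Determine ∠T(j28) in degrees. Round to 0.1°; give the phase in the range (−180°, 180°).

At s = jω = j28:
pole (s+284): 284 + j28 → |·| = √(284²+28²) = √81440 ≈ 285.38, ∠ = arctan(28/284) ≈ 5.63°
∠T = 0.00° − 5.63° = -5.63°

-5.6°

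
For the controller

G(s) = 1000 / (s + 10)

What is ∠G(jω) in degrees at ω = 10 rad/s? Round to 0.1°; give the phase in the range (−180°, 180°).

At s = jω = j10:
pole (s+10): 10 + j10 → |·| = √(10²+10²) = √200 ≈ 14.142, ∠ = arctan(10/10) ≈ 45.00°
∠G = 0.00° − 45.00° = -45.00°

-45.0°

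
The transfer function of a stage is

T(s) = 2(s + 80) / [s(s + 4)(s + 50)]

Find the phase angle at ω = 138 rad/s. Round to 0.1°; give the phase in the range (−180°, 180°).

At s = jω = j138:
zero (s+80): 80 + j138 → |·| = √(80²+138²) = √25444 ≈ 159.51, ∠ = arctan(138/80) ≈ 59.90°
pole (s+4): 4 + j138 → |·| = √(4²+138²) = √19060 ≈ 138.06, ∠ = arctan(138/4) ≈ 88.34°
pole (s+50): 50 + j138 → |·| = √(50²+138²) = √21544 ≈ 146.78, ∠ = arctan(138/50) ≈ 70.08°
pole at origin: |s| = 138, ∠ = 90.00° (in denominator)
∠T = 59.90° − 248.42° = -188.52° ≡ 171.48° (principal value)

171.5°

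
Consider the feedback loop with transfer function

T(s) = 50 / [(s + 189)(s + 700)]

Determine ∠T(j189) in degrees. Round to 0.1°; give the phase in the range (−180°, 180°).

-60.1°

At s = jω = j189:
pole (s+189): 189 + j189 → |·| = √(189²+189²) = √71442 ≈ 267.29, ∠ = arctan(189/189) ≈ 45.00°
pole (s+700): 700 + j189 → |·| = √(700²+189²) = √525721 ≈ 725.07, ∠ = arctan(189/700) ≈ 15.11°
∠T = 0.00° − 60.11° = -60.11°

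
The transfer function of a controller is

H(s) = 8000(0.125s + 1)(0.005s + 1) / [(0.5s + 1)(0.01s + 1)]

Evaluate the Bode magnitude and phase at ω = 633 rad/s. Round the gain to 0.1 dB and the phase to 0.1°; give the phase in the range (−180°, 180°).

60.3 dB, -9.1°

At ω = 633 rad/s:
zero (1 + j633·0.125) = 1 + j79.125 → |·| ≈ 79.131, ∠ ≈ 89.28°
zero (1 + j633·0.005) = 1 + j3.165 → |·| ≈ 3.3192, ∠ ≈ 72.47°
pole (1 + j633·0.5) = 1 + j316.5 → |·| ≈ 316.5, ∠ ≈ 89.82°
pole (1 + j633·0.01) = 1 + j6.33 → |·| ≈ 6.4085, ∠ ≈ 81.02°
|H| = 8000 · 79.131 · 3.3192 / (316.5 · 6.4085) ≈ 1036
Gain = 20 log₁₀(1036) ≈ 60.31 dB
∠H = (89.28° + 72.47°) − (89.82° + 81.02°) = -9.09°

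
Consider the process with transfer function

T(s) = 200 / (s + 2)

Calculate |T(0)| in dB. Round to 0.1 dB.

40.0 dB

T(0) = 200 / 2 = 100
20 log₁₀(100) ≈ 40.00 dB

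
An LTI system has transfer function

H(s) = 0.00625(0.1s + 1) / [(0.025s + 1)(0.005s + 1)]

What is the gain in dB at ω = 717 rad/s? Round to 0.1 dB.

At ω = 717 rad/s:
zero (1 + j717·0.1) = 1 + j71.7 → |·| ≈ 71.707, ∠ ≈ 89.20°
pole (1 + j717·0.025) = 1 + j17.925 → |·| ≈ 17.953, ∠ ≈ 86.81°
pole (1 + j717·0.005) = 1 + j3.585 → |·| ≈ 3.7219, ∠ ≈ 74.41°
|H| = 0.00625 · 71.707 / (17.953 · 3.7219) ≈ 0.0067072
Gain = 20 log₁₀(0.0067072) ≈ -43.47 dB

-43.5 dB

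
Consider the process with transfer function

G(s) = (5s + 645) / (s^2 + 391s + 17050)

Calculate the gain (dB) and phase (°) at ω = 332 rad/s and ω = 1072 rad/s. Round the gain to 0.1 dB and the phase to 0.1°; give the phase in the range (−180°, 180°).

Substitute s = j332:
Numerator: 5(j332) + 645 = 645 + j1660
Denominator: (j332)^2 + 391(j332) + 17050 = -93174 + j129812
|N| = √(645² + 1660²) ≈ 1780.9, ∠N ≈ 68.77°
|D| = √(93174² + 129812²) ≈ 1.5979e+05, ∠D ≈ 125.67°
|G| = 1780.9 / 1.5979e+05 ≈ 0.011145
Gain = 20 log₁₀(0.011145) ≈ -39.06 dB
∠G = 68.77° − 125.67° = -56.90°

Substitute s = j1072:
Numerator: 5(j1072) + 645 = 645 + j5360
Denominator: (j1072)^2 + 391(j1072) + 17050 = -1132134 + j419152
|N| = √(645² + 5360²) ≈ 5398.7, ∠N ≈ 83.14°
|D| = √(1132134² + 419152²) ≈ 1.2072e+06, ∠D ≈ 159.68°
|G| = 5398.7 / 1.2072e+06 ≈ 0.0044721
Gain = 20 log₁₀(0.0044721) ≈ -46.99 dB
∠G = 83.14° − 159.68° = -76.54°

ω = 332: -39.1 dB, -56.9°; ω = 1072: -47.0 dB, -76.5°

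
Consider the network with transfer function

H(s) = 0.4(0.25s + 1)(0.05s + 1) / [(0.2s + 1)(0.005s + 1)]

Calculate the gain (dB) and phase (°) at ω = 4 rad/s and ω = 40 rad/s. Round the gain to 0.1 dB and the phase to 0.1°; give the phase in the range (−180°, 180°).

At ω = 4 rad/s:
zero (1 + j4·0.25) = 1 + j1 → |·| ≈ 1.4142, ∠ ≈ 45.00°
zero (1 + j4·0.05) = 1 + j0.2 → |·| ≈ 1.0198, ∠ ≈ 11.31°
pole (1 + j4·0.2) = 1 + j0.8 → |·| ≈ 1.2806, ∠ ≈ 38.66°
pole (1 + j4·0.005) = 1 + j0.02 → |·| ≈ 1.0002, ∠ ≈ 1.15°
|H| = 0.4 · 1.4142 · 1.0198 / (1.2806 · 1.0002) ≈ 0.45039
Gain = 20 log₁₀(0.45039) ≈ -6.93 dB
∠H = (45.00° + 11.31°) − (38.66° + 1.15°) = 16.50°

At ω = 40 rad/s:
zero (1 + j40·0.25) = 1 + j10 → |·| ≈ 10.05, ∠ ≈ 84.29°
zero (1 + j40·0.05) = 1 + j2 → |·| ≈ 2.2361, ∠ ≈ 63.43°
pole (1 + j40·0.2) = 1 + j8 → |·| ≈ 8.0623, ∠ ≈ 82.87°
pole (1 + j40·0.005) = 1 + j0.2 → |·| ≈ 1.0198, ∠ ≈ 11.31°
|H| = 0.4 · 10.05 · 2.2361 / (8.0623 · 1.0198) ≈ 1.0933
Gain = 20 log₁₀(1.0933) ≈ 0.77 dB
∠H = (84.29° + 63.43°) − (82.87° + 11.31°) = 53.54°

ω = 4: -6.9 dB, 16.5°; ω = 40: 0.8 dB, 53.5°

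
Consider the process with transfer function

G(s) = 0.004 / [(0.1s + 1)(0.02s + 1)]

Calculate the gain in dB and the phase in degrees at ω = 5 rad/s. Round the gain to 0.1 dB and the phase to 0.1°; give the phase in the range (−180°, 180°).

-49.0 dB, -32.3°

At ω = 5 rad/s:
pole (1 + j5·0.1) = 1 + j0.5 → |·| ≈ 1.118, ∠ ≈ 26.57°
pole (1 + j5·0.02) = 1 + j0.1 → |·| ≈ 1.005, ∠ ≈ 5.71°
|G| = 0.004 · 1 / (1.118 · 1.005) ≈ 0.00356
Gain = 20 log₁₀(0.00356) ≈ -48.97 dB
∠G = (0°) − (26.57° + 5.71°) = -32.28°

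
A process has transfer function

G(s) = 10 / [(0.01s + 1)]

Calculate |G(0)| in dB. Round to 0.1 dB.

G(0) = 10 · 1 / 1 = 10
20 log₁₀(10) ≈ 20.00 dB

20.0 dB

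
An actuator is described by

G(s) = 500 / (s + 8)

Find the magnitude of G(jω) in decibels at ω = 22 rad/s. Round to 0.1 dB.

26.6 dB

Substitute s = j22:
Numerator: 500 = 500 + j0
Denominator: (j22) + 8 = 8 + j22
|N| = √(500² + 0²) ≈ 500, ∠N ≈ 0.00°
|D| = √(8² + 22²) ≈ 23.409, ∠D ≈ 70.02°
|G| = 500 / 23.409 ≈ 21.359
Gain = 20 log₁₀(21.359) ≈ 26.59 dB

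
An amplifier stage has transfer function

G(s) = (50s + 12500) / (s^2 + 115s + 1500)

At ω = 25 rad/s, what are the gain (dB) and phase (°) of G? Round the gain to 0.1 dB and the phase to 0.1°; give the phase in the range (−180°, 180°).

Substitute s = j25:
Numerator: 50(j25) + 12500 = 12500 + j1250
Denominator: (j25)^2 + 115(j25) + 1500 = 875 + j2875
|N| = √(12500² + 1250²) ≈ 12562, ∠N ≈ 5.71°
|D| = √(875² + 2875²) ≈ 3005.2, ∠D ≈ 73.07°
|G| = 12562 / 3005.2 ≈ 4.1801
Gain = 20 log₁₀(4.1801) ≈ 12.42 dB
∠G = 5.71° − 73.07° = -67.36°

12.4 dB, -67.4°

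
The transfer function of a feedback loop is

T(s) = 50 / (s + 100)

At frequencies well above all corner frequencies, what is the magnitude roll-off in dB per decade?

Each pole contributes −20 dB/decade at high frequency; each zero contributes +20 dB/decade.
Net: 0 zero(s) − 1 pole(s) → -20 dB/decade.

-20 dB/decade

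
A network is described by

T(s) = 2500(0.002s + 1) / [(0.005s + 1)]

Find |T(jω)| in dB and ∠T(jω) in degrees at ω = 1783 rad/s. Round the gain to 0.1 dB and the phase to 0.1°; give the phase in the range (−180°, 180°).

60.3 dB, -9.3°

At ω = 1783 rad/s:
zero (1 + j1783·0.002) = 1 + j3.566 → |·| ≈ 3.7036, ∠ ≈ 74.34°
pole (1 + j1783·0.005) = 1 + j8.915 → |·| ≈ 8.9709, ∠ ≈ 83.60°
|T| = 2500 · 3.7036 / (8.9709) ≈ 1032.1
Gain = 20 log₁₀(1032.1) ≈ 60.27 dB
∠T = (74.34°) − (83.60°) = -9.26°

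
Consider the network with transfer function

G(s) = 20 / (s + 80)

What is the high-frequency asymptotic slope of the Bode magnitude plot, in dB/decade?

-20 dB/decade

Each pole contributes −20 dB/decade at high frequency; each zero contributes +20 dB/decade.
Net: 0 zero(s) − 1 pole(s) → -20 dB/decade.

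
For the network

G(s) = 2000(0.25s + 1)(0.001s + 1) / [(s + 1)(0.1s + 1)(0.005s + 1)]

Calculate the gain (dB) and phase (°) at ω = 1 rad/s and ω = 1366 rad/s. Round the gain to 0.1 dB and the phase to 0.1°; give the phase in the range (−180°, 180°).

ω = 1: 63.2 dB, -36.9°; ω = 1366: -0.9 dB, -117.6°

At ω = 1 rad/s:
zero (1 + j1·0.25) = 1 + j0.25 → |·| ≈ 1.0308, ∠ ≈ 14.04°
zero (1 + j1·0.001) = 1 + j0.001 → |·| ≈ 1, ∠ ≈ 0.06°
pole (1 + j1·1) = 1 + j1 → |·| ≈ 1.4142, ∠ ≈ 45.00°
pole (1 + j1·0.1) = 1 + j0.1 → |·| ≈ 1.005, ∠ ≈ 5.71°
pole (1 + j1·0.005) = 1 + j0.005 → |·| ≈ 1, ∠ ≈ 0.29°
|G| = 2000 · 1.0308 · 1 / (1.4142 · 1.005 · 1) ≈ 1450.5
Gain = 20 log₁₀(1450.5) ≈ 63.23 dB
∠G = (14.04° + 0.06°) − (45.00° + 5.71° + 0.29°) = -36.90°

At ω = 1366 rad/s:
zero (1 + j1366·0.25) = 1 + j341.5 → |·| ≈ 341.5, ∠ ≈ 89.83°
zero (1 + j1366·0.001) = 1 + j1.366 → |·| ≈ 1.6929, ∠ ≈ 53.79°
pole (1 + j1366·1) = 1 + j1366 → |·| ≈ 1366, ∠ ≈ 89.96°
pole (1 + j1366·0.1) = 1 + j136.6 → |·| ≈ 136.6, ∠ ≈ 89.58°
pole (1 + j1366·0.005) = 1 + j6.83 → |·| ≈ 6.9028, ∠ ≈ 81.67°
|G| = 2000 · 341.5 · 1.6929 / (1366 · 136.6 · 6.9028) ≈ 0.89769
Gain = 20 log₁₀(0.89769) ≈ -0.94 dB
∠G = (89.83° + 53.79°) − (89.96° + 89.58° + 81.67°) = -117.59°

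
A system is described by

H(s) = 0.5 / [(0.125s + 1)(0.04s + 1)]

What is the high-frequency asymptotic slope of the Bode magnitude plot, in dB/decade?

-40 dB/decade

Each pole contributes −20 dB/decade at high frequency; each zero contributes +20 dB/decade.
Net: 0 zero(s) − 2 pole(s) → -40 dB/decade.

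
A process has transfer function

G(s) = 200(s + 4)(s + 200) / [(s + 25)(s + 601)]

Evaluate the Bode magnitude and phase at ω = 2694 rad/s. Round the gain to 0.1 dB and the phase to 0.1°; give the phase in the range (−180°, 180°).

At s = jω = j2694:
zero (s+4): 4 + j2694 → |·| = √(4²+2694²) = √7257652 ≈ 2694, ∠ = arctan(2694/4) ≈ 89.91°
zero (s+200): 200 + j2694 → |·| = √(200²+2694²) = √7297636 ≈ 2701.4, ∠ = arctan(2694/200) ≈ 85.75°
pole (s+25): 25 + j2694 → |·| = √(25²+2694²) = √7258261 ≈ 2694.1, ∠ = arctan(2694/25) ≈ 89.47°
pole (s+601): 601 + j2694 → |·| = √(601²+2694²) = √7618837 ≈ 2760.2, ∠ = arctan(2694/601) ≈ 77.42°
|G| = 200 · 7.2776e+06 / 7.4363e+06 ≈ 195.73
Gain = 20 log₁₀(195.73) ≈ 45.83 dB
∠G = 175.66° − 166.89° = 8.77°

45.8 dB, 8.8°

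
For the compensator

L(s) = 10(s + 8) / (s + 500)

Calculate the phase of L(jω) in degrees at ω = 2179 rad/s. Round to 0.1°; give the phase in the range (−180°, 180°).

At s = jω = j2179:
zero (s+8): 8 + j2179 → |·| = √(8²+2179²) = √4748105 ≈ 2179, ∠ = arctan(2179/8) ≈ 89.79°
pole (s+500): 500 + j2179 → |·| = √(500²+2179²) = √4998041 ≈ 2235.6, ∠ = arctan(2179/500) ≈ 77.08°
∠L = 89.79° − 77.08° = 12.71°

12.7°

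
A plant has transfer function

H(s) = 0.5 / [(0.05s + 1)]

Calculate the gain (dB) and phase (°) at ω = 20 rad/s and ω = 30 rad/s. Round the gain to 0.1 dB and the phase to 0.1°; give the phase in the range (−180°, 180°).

ω = 20: -9.0 dB, -45.0°; ω = 30: -11.1 dB, -56.3°

At ω = 20 rad/s:
pole (1 + j20·0.05) = 1 + j1 → |·| ≈ 1.4142, ∠ ≈ 45.00°
|H| = 0.5 · 1 / (1.4142) ≈ 0.35356
Gain = 20 log₁₀(0.35356) ≈ -9.03 dB
∠H = (0°) − (45.00°) = -45.00°

At ω = 30 rad/s:
pole (1 + j30·0.05) = 1 + j1.5 → |·| ≈ 1.8028, ∠ ≈ 56.31°
|H| = 0.5 · 1 / (1.8028) ≈ 0.27735
Gain = 20 log₁₀(0.27735) ≈ -11.14 dB
∠H = (0°) − (56.31°) = -56.31°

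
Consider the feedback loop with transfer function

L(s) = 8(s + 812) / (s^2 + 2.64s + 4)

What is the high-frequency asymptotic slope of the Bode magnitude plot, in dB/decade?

Each pole contributes −20 dB/decade at high frequency; each zero contributes +20 dB/decade.
Net: 1 zero(s) − 2 pole(s) → -20 dB/decade.

-20 dB/decade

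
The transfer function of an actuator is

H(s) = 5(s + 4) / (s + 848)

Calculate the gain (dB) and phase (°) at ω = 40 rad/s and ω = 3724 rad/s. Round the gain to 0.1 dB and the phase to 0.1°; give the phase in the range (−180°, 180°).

At s = jω = j40:
zero (s+4): 4 + j40 → |·| = √(4²+40²) = √1616 ≈ 40.2, ∠ = arctan(40/4) ≈ 84.29°
pole (s+848): 848 + j40 → |·| = √(848²+40²) = √720704 ≈ 848.94, ∠ = arctan(40/848) ≈ 2.70°
|H| = 5 · 40.2 / 848.94 ≈ 0.23677
Gain = 20 log₁₀(0.23677) ≈ -12.51 dB
∠H = 84.29° − 2.70° = 81.59°

At s = jω = j3724:
zero (s+4): 4 + j3724 → |·| = √(4²+3724²) = √13868192 ≈ 3724, ∠ = arctan(3724/4) ≈ 89.94°
pole (s+848): 848 + j3724 → |·| = √(848²+3724²) = √14587280 ≈ 3819.3, ∠ = arctan(3724/848) ≈ 77.17°
|H| = 5 · 3724 / 3819.3 ≈ 4.8752
Gain = 20 log₁₀(4.8752) ≈ 13.76 dB
∠H = 89.94° − 77.17° = 12.77°

ω = 40: -12.5 dB, 81.6°; ω = 3724: 13.8 dB, 12.8°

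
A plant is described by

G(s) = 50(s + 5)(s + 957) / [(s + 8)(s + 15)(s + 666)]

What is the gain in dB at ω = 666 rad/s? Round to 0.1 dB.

-20.6 dB

At s = jω = j666:
zero (s+5): 5 + j666 → |·| = √(5²+666²) = √443581 ≈ 666.02, ∠ = arctan(666/5) ≈ 89.57°
zero (s+957): 957 + j666 → |·| = √(957²+666²) = √1359405 ≈ 1165.9, ∠ = arctan(666/957) ≈ 34.84°
pole (s+8): 8 + j666 → |·| = √(8²+666²) = √443620 ≈ 666.05, ∠ = arctan(666/8) ≈ 89.31°
pole (s+15): 15 + j666 → |·| = √(15²+666²) = √443781 ≈ 666.17, ∠ = arctan(666/15) ≈ 88.71°
pole (s+666): 666 + j666 → |·| = √(666²+666²) = √887112 ≈ 941.87, ∠ = arctan(666/666) ≈ 45.00°
|G| = 50 · 7.7651e+05 / 4.1791e+08 ≈ 0.092904
Gain = 20 log₁₀(0.092904) ≈ -20.64 dB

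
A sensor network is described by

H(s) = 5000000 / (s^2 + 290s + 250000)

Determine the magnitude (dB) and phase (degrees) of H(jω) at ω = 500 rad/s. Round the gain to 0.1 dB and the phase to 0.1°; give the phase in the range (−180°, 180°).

At s = jω = j500:
quadratic: (j500)² + 290·j500 + 250000 = 0 + j145000 → |·| ≈ 1.45e+05, ∠ ≈ 90.00°
|H| = 5000000 / 1.45e+05 ≈ 34.483
Gain = 20 log₁₀(34.483) ≈ 30.75 dB
∠H = 0.00° − 90.00° = -90.00°

30.8 dB, -90.0°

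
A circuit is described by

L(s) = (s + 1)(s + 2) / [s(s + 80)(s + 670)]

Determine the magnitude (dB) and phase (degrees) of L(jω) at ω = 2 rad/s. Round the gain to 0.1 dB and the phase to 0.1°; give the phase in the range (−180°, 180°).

At s = jω = j2:
zero (s+1): 1 + j2 → |·| = √(1²+2²) = √5 ≈ 2.2361, ∠ = arctan(2/1) ≈ 63.43°
zero (s+2): 2 + j2 → |·| = √(2²+2²) = √8 ≈ 2.8284, ∠ = arctan(2/2) ≈ 45.00°
pole (s+80): 80 + j2 → |·| = √(80²+2²) = √6404 ≈ 80.025, ∠ = arctan(2/80) ≈ 1.43°
pole (s+670): 670 + j2 → |·| = √(670²+2²) = √448904 ≈ 670, ∠ = arctan(2/670) ≈ 0.17°
pole at origin: |s| = 2, ∠ = 90.00° (in denominator)
|L| = 1 · 6.3246 / 1.0723e+05 ≈ 5.8982e-05
Gain = 20 log₁₀(5.8982e-05) ≈ -84.59 dB
∠L = 108.43° − 91.60° = 16.83°

-84.6 dB, 16.8°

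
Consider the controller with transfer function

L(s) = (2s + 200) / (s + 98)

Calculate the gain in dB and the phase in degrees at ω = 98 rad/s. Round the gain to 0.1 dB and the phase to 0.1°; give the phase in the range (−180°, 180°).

6.1 dB, -0.6°

Substitute s = j98:
Numerator: 2(j98) + 200 = 200 + j196
Denominator: (j98) + 98 = 98 + j98
|N| = √(200² + 196²) ≈ 280.03, ∠N ≈ 44.42°
|D| = √(98² + 98²) ≈ 138.59, ∠D ≈ 45.00°
|L| = 280.03 / 138.59 ≈ 2.0206
Gain = 20 log₁₀(2.0206) ≈ 6.11 dB
∠L = 44.42° − 45.00° = -0.58°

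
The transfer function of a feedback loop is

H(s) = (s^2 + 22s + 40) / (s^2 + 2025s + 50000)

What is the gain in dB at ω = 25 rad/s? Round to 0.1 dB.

-38.9 dB

Substitute s = j25:
Numerator: (j25)^2 + 22(j25) + 40 = -585 + j550
Denominator: (j25)^2 + 2025(j25) + 50000 = 49375 + j50625
|N| = √(585² + 550²) ≈ 802.95, ∠N ≈ 136.77°
|D| = √(49375² + 50625²) ≈ 70716, ∠D ≈ 45.72°
|H| = 802.95 / 70716 ≈ 0.011355
Gain = 20 log₁₀(0.011355) ≈ -38.90 dB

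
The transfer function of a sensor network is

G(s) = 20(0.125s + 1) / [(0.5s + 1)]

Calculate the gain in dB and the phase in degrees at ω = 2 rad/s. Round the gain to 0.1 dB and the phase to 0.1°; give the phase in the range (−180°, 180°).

23.3 dB, -31.0°

At ω = 2 rad/s:
zero (1 + j2·0.125) = 1 + j0.25 → |·| ≈ 1.0308, ∠ ≈ 14.04°
pole (1 + j2·0.5) = 1 + j1 → |·| ≈ 1.4142, ∠ ≈ 45.00°
|G| = 20 · 1.0308 / (1.4142) ≈ 14.578
Gain = 20 log₁₀(14.578) ≈ 23.27 dB
∠G = (14.04°) − (45.00°) = -30.96°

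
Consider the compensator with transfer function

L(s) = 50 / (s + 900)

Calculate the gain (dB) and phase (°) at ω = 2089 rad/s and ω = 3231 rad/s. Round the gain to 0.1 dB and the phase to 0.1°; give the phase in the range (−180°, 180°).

ω = 2089: -33.2 dB, -66.7°; ω = 3231: -36.5 dB, -74.4°

At s = jω = j2089:
pole (s+900): 900 + j2089 → |·| = √(900²+2089²) = √5173921 ≈ 2274.6, ∠ = arctan(2089/900) ≈ 66.69°
|L| = 50 / 2274.6 ≈ 0.021982
Gain = 20 log₁₀(0.021982) ≈ -33.16 dB
∠L = 0.00° − 66.69° = -66.69°

At s = jω = j3231:
pole (s+900): 900 + j3231 → |·| = √(900²+3231²) = √11249361 ≈ 3354, ∠ = arctan(3231/900) ≈ 74.43°
|L| = 50 / 3354 ≈ 0.014908
Gain = 20 log₁₀(0.014908) ≈ -36.53 dB
∠L = 0.00° − 74.43° = -74.43°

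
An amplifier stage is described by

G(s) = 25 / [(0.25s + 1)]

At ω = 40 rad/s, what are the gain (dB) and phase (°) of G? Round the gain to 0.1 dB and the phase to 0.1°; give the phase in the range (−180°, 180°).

7.9 dB, -84.3°

At ω = 40 rad/s:
pole (1 + j40·0.25) = 1 + j10 → |·| ≈ 10.05, ∠ ≈ 84.29°
|G| = 25 · 1 / (10.05) ≈ 2.4876
Gain = 20 log₁₀(2.4876) ≈ 7.92 dB
∠G = (0°) − (84.29°) = -84.29°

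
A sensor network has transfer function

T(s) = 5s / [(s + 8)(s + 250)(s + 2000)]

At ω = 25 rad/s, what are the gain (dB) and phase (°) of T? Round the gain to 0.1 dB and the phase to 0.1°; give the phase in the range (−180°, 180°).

At s = jω = j25:
zero at origin: s = j25 → |·| = 25, ∠ = 90.00°
pole (s+8): 8 + j25 → |·| = √(8²+25²) = √689 ≈ 26.249, ∠ = arctan(25/8) ≈ 72.26°
pole (s+250): 250 + j25 → |·| = √(250²+25²) = √63125 ≈ 251.25, ∠ = arctan(25/250) ≈ 5.71°
pole (s+2000): 2000 + j25 → |·| = √(2000²+25²) = √4000625 ≈ 2000.2, ∠ = arctan(25/2000) ≈ 0.72°
|T| = 5 · 25 / 1.3191e+07 ≈ 9.4762e-06
Gain = 20 log₁₀(9.4762e-06) ≈ -100.47 dB
∠T = 90.00° − 78.69° = 11.31°

-100.5 dB, 11.3°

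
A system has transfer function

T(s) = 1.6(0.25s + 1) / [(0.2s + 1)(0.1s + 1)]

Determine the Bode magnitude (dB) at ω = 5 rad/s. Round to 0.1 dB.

4.2 dB

At ω = 5 rad/s:
zero (1 + j5·0.25) = 1 + j1.25 → |·| ≈ 1.6008, ∠ ≈ 51.34°
pole (1 + j5·0.2) = 1 + j1 → |·| ≈ 1.4142, ∠ ≈ 45.00°
pole (1 + j5·0.1) = 1 + j0.5 → |·| ≈ 1.118, ∠ ≈ 26.57°
|T| = 1.6 · 1.6008 / (1.4142 · 1.118) ≈ 1.62
Gain = 20 log₁₀(1.62) ≈ 4.19 dB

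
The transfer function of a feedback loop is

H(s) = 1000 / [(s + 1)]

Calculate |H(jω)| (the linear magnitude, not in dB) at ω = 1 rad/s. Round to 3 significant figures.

707

At ω = 1 rad/s:
pole (1 + j1·1) = 1 + j1 → |·| ≈ 1.4142, ∠ ≈ 45.00°
|H| = 1000 · 1 / (1.4142) ≈ 707.11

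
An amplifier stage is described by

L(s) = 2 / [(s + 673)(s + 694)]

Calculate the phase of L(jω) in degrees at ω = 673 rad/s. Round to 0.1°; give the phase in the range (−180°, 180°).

-89.1°

At s = jω = j673:
pole (s+673): 673 + j673 → |·| = √(673²+673²) = √905858 ≈ 951.77, ∠ = arctan(673/673) ≈ 45.00°
pole (s+694): 694 + j673 → |·| = √(694²+673²) = √934565 ≈ 966.73, ∠ = arctan(673/694) ≈ 44.12°
∠L = 0.00° − 89.12° = -89.12°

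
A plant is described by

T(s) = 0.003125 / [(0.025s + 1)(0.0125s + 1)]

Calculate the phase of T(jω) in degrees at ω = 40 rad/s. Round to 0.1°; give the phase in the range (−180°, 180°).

At ω = 40 rad/s:
pole (1 + j40·0.025) = 1 + j1 → |·| ≈ 1.4142, ∠ ≈ 45.00°
pole (1 + j40·0.0125) = 1 + j0.5 → |·| ≈ 1.118, ∠ ≈ 26.57°
∠T = (0°) − (45.00° + 26.57°) = -71.57°

-71.6°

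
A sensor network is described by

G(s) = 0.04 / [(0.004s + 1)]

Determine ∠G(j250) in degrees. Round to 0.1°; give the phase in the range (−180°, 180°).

-45.0°

At ω = 250 rad/s:
pole (1 + j250·0.004) = 1 + j1 → |·| ≈ 1.4142, ∠ ≈ 45.00°
∠G = (0°) − (45.00°) = -45.00°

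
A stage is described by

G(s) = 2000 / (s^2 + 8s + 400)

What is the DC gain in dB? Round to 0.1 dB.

14.0 dB

G(0) = 2000 / 400 = 5
20 log₁₀(5) ≈ 13.98 dB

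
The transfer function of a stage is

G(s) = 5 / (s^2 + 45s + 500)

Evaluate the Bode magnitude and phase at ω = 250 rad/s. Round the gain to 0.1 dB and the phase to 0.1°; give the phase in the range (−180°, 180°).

Substitute s = j250:
Numerator: 5 = 5 + j0
Denominator: (j250)^2 + 45(j250) + 500 = -62000 + j11250
|N| = √(5² + 0²) ≈ 5, ∠N ≈ 0.00°
|D| = √(62000² + 11250²) ≈ 63012, ∠D ≈ 169.72°
|G| = 5 / 63012 ≈ 7.935e-05
Gain = 20 log₁₀(7.935e-05) ≈ -82.01 dB
∠G = 0.00° − 169.72° = -169.72°

-82.0 dB, -169.7°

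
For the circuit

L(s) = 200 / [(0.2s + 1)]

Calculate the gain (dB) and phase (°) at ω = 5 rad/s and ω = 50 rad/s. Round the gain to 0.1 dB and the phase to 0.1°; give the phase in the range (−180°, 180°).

ω = 5: 43.0 dB, -45.0°; ω = 50: 26.0 dB, -84.3°

At ω = 5 rad/s:
pole (1 + j5·0.2) = 1 + j1 → |·| ≈ 1.4142, ∠ ≈ 45.00°
|L| = 200 · 1 / (1.4142) ≈ 141.42
Gain = 20 log₁₀(141.42) ≈ 43.01 dB
∠L = (0°) − (45.00°) = -45.00°

At ω = 50 rad/s:
pole (1 + j50·0.2) = 1 + j10 → |·| ≈ 10.05, ∠ ≈ 84.29°
|L| = 200 · 1 / (10.05) ≈ 19.9
Gain = 20 log₁₀(19.9) ≈ 25.98 dB
∠L = (0°) − (84.29°) = -84.29°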